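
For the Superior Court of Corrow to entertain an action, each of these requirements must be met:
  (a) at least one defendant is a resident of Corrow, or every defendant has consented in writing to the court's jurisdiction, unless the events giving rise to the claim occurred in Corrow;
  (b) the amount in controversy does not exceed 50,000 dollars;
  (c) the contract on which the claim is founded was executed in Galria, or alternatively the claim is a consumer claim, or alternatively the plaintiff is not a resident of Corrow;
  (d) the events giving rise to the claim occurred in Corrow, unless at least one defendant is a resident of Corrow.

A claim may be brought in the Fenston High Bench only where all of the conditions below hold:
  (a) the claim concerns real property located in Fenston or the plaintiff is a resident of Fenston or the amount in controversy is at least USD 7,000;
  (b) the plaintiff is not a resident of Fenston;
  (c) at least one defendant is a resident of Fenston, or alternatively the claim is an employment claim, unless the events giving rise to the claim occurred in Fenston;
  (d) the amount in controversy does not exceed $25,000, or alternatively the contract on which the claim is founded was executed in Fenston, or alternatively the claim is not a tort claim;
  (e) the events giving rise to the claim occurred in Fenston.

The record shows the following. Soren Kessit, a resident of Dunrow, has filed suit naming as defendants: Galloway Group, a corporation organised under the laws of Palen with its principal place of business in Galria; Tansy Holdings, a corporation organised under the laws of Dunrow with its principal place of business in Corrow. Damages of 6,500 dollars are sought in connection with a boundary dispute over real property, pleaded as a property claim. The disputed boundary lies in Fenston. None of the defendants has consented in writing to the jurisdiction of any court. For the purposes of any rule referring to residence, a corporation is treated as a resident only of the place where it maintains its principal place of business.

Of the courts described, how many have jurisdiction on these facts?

2

The Superior Court of Corrow:
  (a) Tansy Holdings resides in Corrow, so this disjunct is met. Met.
  (b) The amount in controversy is USD 6,500, within the USD 50,000 ceiling. Condition met.
  (c) The plaintiff resides in Dunrow, which is not Corrow, so one alternative holds. Satisfied.
  (d) The operative events occurred in Fenston, not Corrow. But Tansy Holdings resides in Corrow, and the 'unless' clause therefore excuses the requirement. Met.
  → The court has jurisdiction.
The Fenston High Bench:
  (a) The property lies in Fenston — that alternative is enough. Met.
  (b) The plaintiff resides in Dunrow, which is not Fenston. Satisfied.
  (c) No defendant resides in Fenston (they reside in Galria, Corrow); the claim is a property claim, not an employment claim — no alternative holds. However, the operative events occurred in Fenston, so the 'unless' proviso supplies this condition. Satisfied.
  (d) The amount in controversy is USD 6,500, within the USD 25,000 ceiling, so this disjunct is met. Satisfied.
  (e) The operative events occurred in Fenston. Satisfied.
  → The court has jurisdiction.
Courts with jurisdiction: the Superior Court of Corrow, the Fenston High Bench — 2 in total.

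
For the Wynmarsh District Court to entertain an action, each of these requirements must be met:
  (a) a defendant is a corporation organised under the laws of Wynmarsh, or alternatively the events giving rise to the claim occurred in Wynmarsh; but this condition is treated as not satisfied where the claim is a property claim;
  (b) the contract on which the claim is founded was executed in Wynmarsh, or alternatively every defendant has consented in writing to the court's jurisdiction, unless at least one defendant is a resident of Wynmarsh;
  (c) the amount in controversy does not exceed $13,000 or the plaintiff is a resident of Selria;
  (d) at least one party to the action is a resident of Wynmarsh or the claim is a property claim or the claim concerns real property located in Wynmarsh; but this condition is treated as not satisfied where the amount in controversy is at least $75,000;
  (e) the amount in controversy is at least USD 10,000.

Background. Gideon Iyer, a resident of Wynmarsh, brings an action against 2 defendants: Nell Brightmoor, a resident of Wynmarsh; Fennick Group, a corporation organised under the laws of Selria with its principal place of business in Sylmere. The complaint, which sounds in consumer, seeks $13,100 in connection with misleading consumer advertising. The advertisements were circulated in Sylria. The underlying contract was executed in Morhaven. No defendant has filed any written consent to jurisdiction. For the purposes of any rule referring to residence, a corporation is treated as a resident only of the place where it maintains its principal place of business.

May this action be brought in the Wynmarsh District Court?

No

The Wynmarsh District Court:
  (a) The corporate defendant(s) are organised in Selria, not Wynmarsh; the operative events occurred in Sylria, not Wynmarsh — no alternative holds. Not met.
  (b) The contract was executed in Morhaven, not Wynmarsh; no such written consent has been filed — every alternative fails. However, Nell Brightmoor resides in Wynmarsh, so the 'unless' proviso supplies this condition. Met.
  (c) The amount in controversy is $13,100, above the USD 13,000 ceiling; the plaintiff resides in Wynmarsh, not Selria — every alternative fails. Condition not met.
  (d) Gideon Iyer resides in Wynmarsh, so one alternative holds. The carve-out does not apply: the amount in controversy is USD 13,100, below the $75,000 floor. Satisfied.
  (e) The amount in controversy is USD 13,100, which meets the 10,000 dollars floor. Satisfied.
  → At least one condition fails; no jurisdiction.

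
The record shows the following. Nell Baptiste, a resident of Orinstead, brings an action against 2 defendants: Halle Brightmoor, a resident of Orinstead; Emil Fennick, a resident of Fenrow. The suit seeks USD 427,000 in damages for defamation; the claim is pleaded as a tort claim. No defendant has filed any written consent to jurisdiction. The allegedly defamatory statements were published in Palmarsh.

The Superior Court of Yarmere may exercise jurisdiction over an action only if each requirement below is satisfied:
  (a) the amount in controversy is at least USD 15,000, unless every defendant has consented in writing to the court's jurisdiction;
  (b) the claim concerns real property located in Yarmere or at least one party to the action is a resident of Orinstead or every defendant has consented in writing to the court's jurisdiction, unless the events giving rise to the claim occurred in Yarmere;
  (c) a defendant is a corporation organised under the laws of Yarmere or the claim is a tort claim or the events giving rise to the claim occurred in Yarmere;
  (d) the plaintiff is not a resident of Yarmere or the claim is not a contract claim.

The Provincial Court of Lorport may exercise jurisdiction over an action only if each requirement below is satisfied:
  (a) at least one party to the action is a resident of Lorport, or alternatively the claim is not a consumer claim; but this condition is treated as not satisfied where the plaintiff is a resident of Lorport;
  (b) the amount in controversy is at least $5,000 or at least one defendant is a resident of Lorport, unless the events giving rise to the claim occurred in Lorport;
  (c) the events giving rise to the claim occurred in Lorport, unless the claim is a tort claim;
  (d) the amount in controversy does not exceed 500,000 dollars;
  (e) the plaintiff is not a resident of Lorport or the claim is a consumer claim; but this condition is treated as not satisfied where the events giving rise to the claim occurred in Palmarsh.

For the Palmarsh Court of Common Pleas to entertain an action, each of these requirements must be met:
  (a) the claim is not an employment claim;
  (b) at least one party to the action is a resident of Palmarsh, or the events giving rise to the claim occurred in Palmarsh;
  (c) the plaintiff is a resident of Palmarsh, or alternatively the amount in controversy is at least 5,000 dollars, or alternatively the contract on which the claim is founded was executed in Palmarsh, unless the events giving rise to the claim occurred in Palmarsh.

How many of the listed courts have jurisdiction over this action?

2

The Superior Court of Yarmere:
  (a) The amount in controversy is USD 427,000, which meets the 15,000 dollars floor. Met.
  (b) Nell Baptiste resides in Orinstead — that alternative is enough. Satisfied.
  (c) The claim is a tort claim — that alternative is enough. Satisfied.
  (d) The plaintiff resides in Orinstead, which is not Yarmere — that alternative is enough. Met.
  → Every requirement is satisfied — jurisdiction.
The Provincial Court of Lorport:
  (a) The claim is a tort claim, not a consumer claim, so one alternative holds. And the carve-out is inapplicable — the plaintiff resides in Orinstead, not Lorport. Satisfied.
  (b) The amount in controversy is USD 427,000, which meets the $5,000 floor, so this disjunct is met. Met.
  (c) The operative events occurred in Palmarsh, not Lorport. But the claim is a tort claim, and the 'unless' clause therefore excuses the requirement. Condition met.
  (d) The amount in controversy is USD 427,000, within the 500,000 dollars ceiling. Met.
  (e) The plaintiff resides in Orinstead, which is not Lorport — that alternative is enough. However, the operative events occurred in Palmarsh, which falls within the stated exception and so defeats the condition. Not satisfied.
  → At least one condition fails; no jurisdiction.
The Palmarsh Court of Common Pleas:
  (a) The claim is a tort claim, not an employment claim. Met.
  (b) The operative events occurred in Palmarsh — that alternative is enough. Met.
  (c) The amount in controversy is $427,000, which meets the USD 5,000 floor, so this disjunct is met. Satisfied.
  → Every requirement is satisfied — jurisdiction.
Courts with jurisdiction: the Superior Court of Yarmere, the Palmarsh Court of Common Pleas — 2 in total.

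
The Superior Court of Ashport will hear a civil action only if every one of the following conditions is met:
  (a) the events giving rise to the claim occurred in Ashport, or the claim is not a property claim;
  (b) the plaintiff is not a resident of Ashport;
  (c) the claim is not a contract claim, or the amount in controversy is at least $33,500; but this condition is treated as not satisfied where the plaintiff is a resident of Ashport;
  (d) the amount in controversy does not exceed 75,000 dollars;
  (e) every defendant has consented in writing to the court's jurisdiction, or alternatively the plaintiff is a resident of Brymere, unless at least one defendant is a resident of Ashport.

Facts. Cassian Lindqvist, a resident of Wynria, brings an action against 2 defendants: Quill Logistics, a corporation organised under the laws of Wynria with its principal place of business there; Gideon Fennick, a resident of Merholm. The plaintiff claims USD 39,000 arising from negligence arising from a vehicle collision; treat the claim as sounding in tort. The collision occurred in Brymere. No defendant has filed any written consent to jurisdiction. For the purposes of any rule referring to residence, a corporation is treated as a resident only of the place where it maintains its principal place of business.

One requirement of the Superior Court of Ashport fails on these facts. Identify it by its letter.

The Superior Court of Ashport:
  (a) The claim is a tort claim, not a property claim, so one alternative holds. Met.
  (b) The plaintiff resides in Wynria, which is not Ashport. Met.
  (c) The claim is a tort claim, not a contract claim — that alternative is enough. The exception is not triggered, since the plaintiff resides in Wynria, not Ashport. Condition met.
  (d) The amount in controversy is 39,000 dollars, within the 75,000 dollars ceiling. Condition met.
  (e) No such written consent has been filed; the plaintiff resides in Wynria, not Brymere — none of the alternatives is met. And no defendant resides in Ashport (they reside in Wynria, Merholm), so the proviso does not save it. Fails.
Only condition (e) fails.

(e)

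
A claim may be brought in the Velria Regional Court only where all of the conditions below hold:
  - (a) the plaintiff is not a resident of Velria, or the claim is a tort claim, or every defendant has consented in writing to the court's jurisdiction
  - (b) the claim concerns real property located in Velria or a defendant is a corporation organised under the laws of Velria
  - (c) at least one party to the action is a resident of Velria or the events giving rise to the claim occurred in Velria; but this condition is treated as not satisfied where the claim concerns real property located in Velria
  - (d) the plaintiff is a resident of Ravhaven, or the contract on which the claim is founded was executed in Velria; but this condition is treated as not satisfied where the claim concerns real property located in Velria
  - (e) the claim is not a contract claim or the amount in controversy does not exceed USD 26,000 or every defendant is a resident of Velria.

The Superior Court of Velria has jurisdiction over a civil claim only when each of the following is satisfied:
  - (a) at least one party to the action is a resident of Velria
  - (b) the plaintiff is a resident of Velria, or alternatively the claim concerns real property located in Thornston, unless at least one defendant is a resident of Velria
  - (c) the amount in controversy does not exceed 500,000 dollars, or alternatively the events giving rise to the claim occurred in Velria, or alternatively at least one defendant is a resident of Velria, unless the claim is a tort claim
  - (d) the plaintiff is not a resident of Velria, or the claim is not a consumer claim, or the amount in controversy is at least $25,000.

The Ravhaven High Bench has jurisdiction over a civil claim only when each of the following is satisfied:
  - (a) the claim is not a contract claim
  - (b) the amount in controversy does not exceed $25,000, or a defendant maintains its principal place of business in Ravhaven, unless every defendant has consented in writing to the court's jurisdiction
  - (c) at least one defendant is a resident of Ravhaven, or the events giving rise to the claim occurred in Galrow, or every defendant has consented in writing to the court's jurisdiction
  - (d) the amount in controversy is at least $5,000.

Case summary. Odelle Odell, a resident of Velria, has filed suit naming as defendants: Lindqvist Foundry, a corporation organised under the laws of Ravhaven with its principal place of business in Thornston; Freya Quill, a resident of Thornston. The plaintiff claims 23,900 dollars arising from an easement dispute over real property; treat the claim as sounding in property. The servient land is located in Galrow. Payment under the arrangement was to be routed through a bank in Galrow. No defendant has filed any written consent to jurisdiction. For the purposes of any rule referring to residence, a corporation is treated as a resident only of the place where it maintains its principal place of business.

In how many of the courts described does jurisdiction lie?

2

The Velria Regional Court:
  (a) The plaintiff resides in Velria; the claim is a property claim, not a tort claim; no such written consent has been filed — no alternative holds. Not met.
  (b) The property lies in Galrow, not Velria; the corporate defendant(s) are organised in Ravhaven, not Velria — none of the alternatives is met. Condition not met.
  (c) Odelle Odell resides in Velria, so this disjunct is met. The exception is not triggered, since the property lies in Galrow, not Velria. Condition met.
  (d) The plaintiff resides in Velria, not Ravhaven; no contract (and hence no place of execution) is alleged — every alternative fails. Not met.
  (e) The claim is a property claim, not a contract claim, so this disjunct is met. Satisfied.
  → No jurisdiction.
The Superior Court of Velria:
  (a) Odelle Odell resides in Velria. Condition met.
  (b) The plaintiff resides in Velria, so one alternative holds. Satisfied.
  (c) The amount in controversy is $23,900, within the 500,000 dollars ceiling, which satisfies one of the alternatives. Satisfied.
  (d) The claim is a property claim, not a consumer claim — that alternative is enough. Condition met.
  → All conditions met; jurisdiction exists.
The Ravhaven High Bench:
  (a) The claim is a property claim, not a contract claim. Satisfied.
  (b) The amount in controversy is USD 23,900, within the $25,000 ceiling, so this disjunct is met. Met.
  (c) The operative events occurred in Galrow, which satisfies one of the alternatives. Met.
  (d) The amount in controversy is 23,900 dollars, which meets the 5,000 dollars floor. Condition met.
  → The court has jurisdiction.
Courts with jurisdiction: the Superior Court of Velria, the Ravhaven High Bench — 2 in total.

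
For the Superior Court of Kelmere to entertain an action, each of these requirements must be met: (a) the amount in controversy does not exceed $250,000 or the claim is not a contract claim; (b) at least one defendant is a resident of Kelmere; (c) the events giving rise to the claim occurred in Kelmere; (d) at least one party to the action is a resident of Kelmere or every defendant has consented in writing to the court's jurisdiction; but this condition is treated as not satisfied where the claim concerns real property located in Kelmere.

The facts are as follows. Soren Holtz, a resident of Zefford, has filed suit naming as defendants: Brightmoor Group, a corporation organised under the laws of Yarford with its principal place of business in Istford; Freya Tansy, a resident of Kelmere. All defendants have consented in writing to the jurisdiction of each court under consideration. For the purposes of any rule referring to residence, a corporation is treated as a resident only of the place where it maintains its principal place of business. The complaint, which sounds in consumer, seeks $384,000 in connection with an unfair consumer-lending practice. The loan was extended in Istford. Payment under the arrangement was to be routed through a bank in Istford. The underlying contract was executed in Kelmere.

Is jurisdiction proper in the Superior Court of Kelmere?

No

The Superior Court of Kelmere:
  (a) The claim is a consumer claim, not a contract claim, which satisfies one of the alternatives. Met.
  (b) Freya Tansy resides in Kelmere. Satisfied.
  (c) The operative events occurred in Istford, not Kelmere. Fails.
  (d) Freya Tansy resides in Kelmere — that alternative is enough. The exception is not triggered, since the claim does not concern real property. Satisfied.
  → The court lacks jurisdiction.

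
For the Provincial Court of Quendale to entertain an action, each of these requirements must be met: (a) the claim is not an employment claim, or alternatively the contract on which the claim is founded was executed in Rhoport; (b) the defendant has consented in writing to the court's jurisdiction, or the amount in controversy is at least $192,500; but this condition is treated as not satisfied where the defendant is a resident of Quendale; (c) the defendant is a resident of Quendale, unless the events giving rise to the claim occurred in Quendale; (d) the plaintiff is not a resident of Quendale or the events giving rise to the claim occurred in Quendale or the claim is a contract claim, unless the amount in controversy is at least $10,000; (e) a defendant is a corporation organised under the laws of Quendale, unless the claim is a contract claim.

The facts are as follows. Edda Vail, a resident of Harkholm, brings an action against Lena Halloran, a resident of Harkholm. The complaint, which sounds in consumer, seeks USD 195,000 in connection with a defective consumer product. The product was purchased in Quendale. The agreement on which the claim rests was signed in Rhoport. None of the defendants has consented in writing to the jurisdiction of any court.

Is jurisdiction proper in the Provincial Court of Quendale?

The Provincial Court of Quendale:
  (a) The claim is a consumer claim, not an employment claim, which satisfies one of the alternatives. Met.
  (b) The amount in controversy is USD 195,000, which meets the USD 192,500 floor — that alternative is enough. The carve-out does not apply: the defendant resides in Harkholm, not Quendale. Met.
  (c) The defendant resides in Harkholm, not Quendale. But the operative events occurred in Quendale, and the 'unless' clause therefore excuses the requirement. Met.
  (d) The plaintiff resides in Harkholm, which is not Quendale, which satisfies one of the alternatives. Met.
  (e) No defendant is a corporation. The proviso offers no rescue either, since the claim is a consumer claim, not a contract claim. Not met.
  → The court lacks jurisdiction.

No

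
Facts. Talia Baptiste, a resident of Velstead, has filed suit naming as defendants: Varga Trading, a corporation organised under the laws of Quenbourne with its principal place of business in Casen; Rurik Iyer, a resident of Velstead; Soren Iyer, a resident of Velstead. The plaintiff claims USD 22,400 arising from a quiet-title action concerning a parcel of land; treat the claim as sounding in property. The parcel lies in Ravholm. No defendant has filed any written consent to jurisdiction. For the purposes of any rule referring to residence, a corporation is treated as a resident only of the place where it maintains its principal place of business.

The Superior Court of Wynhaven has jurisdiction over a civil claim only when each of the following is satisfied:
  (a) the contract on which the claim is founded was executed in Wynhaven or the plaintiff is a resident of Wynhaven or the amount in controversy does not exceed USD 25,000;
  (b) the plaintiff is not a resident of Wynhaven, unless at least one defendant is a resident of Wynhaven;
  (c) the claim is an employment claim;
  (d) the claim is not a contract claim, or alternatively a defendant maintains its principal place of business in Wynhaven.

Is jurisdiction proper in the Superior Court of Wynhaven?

No

The Superior Court of Wynhaven:
  (a) The amount in controversy is USD 22,400, within the $25,000 ceiling, so this disjunct is met. Satisfied.
  (b) The plaintiff resides in Velstead, which is not Wynhaven. Met.
  (c) The claim is a property claim, not an employment claim. Condition not met.
  (d) The claim is a property claim, not a contract claim, so this disjunct is met. Condition met.
  → At least one condition fails; no jurisdiction.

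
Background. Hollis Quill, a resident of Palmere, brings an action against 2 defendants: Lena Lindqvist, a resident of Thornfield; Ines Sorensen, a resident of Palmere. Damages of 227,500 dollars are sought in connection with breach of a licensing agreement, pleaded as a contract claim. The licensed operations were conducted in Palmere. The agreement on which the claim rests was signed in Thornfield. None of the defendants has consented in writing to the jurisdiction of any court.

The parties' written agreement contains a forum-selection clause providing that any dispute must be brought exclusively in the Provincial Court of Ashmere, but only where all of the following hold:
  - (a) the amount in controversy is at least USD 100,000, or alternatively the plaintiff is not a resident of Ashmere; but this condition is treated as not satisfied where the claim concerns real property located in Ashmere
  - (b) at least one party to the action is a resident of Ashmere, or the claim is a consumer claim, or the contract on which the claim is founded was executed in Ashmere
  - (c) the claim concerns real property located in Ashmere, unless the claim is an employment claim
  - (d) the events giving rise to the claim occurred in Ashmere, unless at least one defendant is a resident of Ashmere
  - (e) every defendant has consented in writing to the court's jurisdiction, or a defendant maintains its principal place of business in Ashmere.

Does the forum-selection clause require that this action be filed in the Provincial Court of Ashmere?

The Provincial Court of Ashmere:
  (a) The amount in controversy is 227,500 dollars, which meets the $100,000 floor, which satisfies one of the alternatives. The carve-out does not apply: the claim does not concern real property. Met.
  (b) No party resides in Ashmere; the claim is a contract claim, not a consumer claim; the contract was executed in Thornfield, not Ashmere — every alternative fails. Not met.
  (c) The claim does not concern real property. The proviso offers no rescue either, since the claim is a contract claim, not an employment claim. Not satisfied.
  (d) The operative events occurred in Palmere, not Ashmere. The proviso offers no rescue either, since no defendant resides in Ashmere (they reside in Thornfield, Palmere). Condition not met.
  (e) No such written consent has been filed; no defendant is a corporation — every alternative fails. Not met.
  → The clause does not apply.

No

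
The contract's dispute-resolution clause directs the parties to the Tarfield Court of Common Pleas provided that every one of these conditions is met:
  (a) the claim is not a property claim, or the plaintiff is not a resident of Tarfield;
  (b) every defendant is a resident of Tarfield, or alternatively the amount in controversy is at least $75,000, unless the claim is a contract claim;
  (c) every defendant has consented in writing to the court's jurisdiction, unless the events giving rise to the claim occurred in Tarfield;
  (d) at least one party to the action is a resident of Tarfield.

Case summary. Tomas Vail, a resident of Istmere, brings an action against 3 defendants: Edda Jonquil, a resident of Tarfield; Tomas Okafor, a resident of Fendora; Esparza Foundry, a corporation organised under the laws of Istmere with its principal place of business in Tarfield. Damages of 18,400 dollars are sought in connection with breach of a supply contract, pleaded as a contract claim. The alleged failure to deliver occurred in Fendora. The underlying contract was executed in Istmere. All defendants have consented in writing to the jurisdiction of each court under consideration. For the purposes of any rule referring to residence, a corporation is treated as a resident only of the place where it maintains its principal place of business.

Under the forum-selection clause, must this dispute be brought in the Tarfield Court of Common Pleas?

Yes

The Tarfield Court of Common Pleas:
  (a) The claim is a contract claim, not a property claim — that alternative is enough. Condition met.
  (b) The defendants reside as follows — Edda Jonquil in Tarfield, Tomas Okafor in Fendora, Esparza Foundry in Tarfield — not all in Tarfield; the amount in controversy is 18,400 dollars, below the USD 75,000 floor — every alternative fails. The proviso rescues it, though: the claim is a contract claim. Satisfied.
  (c) Every defendant has filed written consent. Satisfied.
  (d) Edda Jonquil resides in Tarfield. Condition met.
  → The clause applies.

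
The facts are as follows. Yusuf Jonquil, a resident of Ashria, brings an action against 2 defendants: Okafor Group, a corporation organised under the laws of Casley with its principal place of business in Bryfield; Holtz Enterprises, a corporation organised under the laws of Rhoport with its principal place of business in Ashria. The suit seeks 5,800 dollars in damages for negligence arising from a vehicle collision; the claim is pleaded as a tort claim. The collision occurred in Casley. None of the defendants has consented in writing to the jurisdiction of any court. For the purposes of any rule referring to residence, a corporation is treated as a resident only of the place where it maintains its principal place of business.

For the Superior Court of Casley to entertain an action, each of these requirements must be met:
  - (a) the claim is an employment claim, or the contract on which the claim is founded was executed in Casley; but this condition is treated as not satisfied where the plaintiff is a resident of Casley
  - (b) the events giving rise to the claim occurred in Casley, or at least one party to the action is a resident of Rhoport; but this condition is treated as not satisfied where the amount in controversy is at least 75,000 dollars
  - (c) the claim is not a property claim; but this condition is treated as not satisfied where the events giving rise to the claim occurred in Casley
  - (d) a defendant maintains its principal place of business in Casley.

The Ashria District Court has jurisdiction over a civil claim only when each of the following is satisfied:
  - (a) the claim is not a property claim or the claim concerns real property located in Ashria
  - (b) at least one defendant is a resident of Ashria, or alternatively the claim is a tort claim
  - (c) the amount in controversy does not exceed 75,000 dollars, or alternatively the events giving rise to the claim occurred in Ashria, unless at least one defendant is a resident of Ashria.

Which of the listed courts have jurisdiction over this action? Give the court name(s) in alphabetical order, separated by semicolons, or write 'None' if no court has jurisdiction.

the Ashria District Court

The Superior Court of Casley:
  (a) The claim is a tort claim, not an employment claim; no contract (and hence no place of execution) is alleged — none of the alternatives is met. Not met.
  (b) The operative events occurred in Casley, so this disjunct is met. The exception is not triggered, since the amount in controversy is 5,800 dollars, below the 75,000 dollars floor. Satisfied.
  (c) The claim is a tort claim, not a property claim. But the operative events occurred in Casley, triggering the carve-out and defeating this condition. Condition not met.
  (d) The corporate defendant(s) have their principal place of business in Ashria, Bryfield, not Casley. Not satisfied.
  → No jurisdiction.
The Ashria District Court:
  (a) The claim is a tort claim, not a property claim, so one alternative holds. Satisfied.
  (b) Holtz Enterprises resides in Ashria, so this disjunct is met. Condition met.
  (c) The amount in controversy is 5,800 dollars, within the USD 75,000 ceiling, so this disjunct is met. Met.
  → All conditions met; jurisdiction exists.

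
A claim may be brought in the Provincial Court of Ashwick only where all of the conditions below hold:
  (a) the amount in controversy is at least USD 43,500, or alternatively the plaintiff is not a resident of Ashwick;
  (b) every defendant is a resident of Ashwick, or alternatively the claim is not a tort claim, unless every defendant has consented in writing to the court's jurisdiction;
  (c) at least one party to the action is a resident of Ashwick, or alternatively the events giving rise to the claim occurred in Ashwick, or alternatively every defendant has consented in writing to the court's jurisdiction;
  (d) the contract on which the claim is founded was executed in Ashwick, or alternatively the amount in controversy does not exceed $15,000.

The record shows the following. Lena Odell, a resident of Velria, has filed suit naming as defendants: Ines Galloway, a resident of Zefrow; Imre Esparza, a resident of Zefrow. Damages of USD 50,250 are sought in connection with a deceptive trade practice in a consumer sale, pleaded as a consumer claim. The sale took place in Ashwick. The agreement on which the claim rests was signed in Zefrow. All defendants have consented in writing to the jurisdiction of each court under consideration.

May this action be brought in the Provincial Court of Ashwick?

The Provincial Court of Ashwick:
  (a) The amount in controversy is 50,250 dollars, which meets the $43,500 floor — that alternative is enough. Satisfied.
  (b) The claim is a consumer claim, not a tort claim, so one alternative holds. Met.
  (c) The operative events occurred in Ashwick — that alternative is enough. Satisfied.
  (d) The contract was executed in Zefrow, not Ashwick; the amount in controversy is USD 50,250, above the 15,000 dollars ceiling — none of the alternatives is met. Condition not met.
  → No jurisdiction.

No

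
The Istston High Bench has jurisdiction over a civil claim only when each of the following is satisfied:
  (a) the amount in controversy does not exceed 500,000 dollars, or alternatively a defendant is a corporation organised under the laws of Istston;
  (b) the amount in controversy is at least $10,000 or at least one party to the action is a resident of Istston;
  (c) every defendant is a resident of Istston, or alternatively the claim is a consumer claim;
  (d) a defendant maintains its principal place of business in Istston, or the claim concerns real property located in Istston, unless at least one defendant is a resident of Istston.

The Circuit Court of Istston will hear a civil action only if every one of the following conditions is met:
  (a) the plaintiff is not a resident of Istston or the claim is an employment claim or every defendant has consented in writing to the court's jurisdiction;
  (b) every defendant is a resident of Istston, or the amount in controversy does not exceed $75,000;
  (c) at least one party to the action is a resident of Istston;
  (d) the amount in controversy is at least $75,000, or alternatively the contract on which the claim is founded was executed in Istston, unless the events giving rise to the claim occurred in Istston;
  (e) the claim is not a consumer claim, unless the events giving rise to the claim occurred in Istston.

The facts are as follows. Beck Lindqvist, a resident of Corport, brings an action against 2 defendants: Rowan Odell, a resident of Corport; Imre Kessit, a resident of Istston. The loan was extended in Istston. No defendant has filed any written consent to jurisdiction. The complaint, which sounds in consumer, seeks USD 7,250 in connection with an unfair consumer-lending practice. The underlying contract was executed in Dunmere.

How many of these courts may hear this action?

The Istston High Bench:
  (a) The amount in controversy is $7,250, within the USD 500,000 ceiling, so this disjunct is met. Met.
  (b) Imre Kessit resides in Istston — that alternative is enough. Satisfied.
  (c) The claim is a consumer claim, which satisfies one of the alternatives. Met.
  (d) No defendant is a corporation; the claim does not concern real property — every alternative fails. The proviso rescues it, though: Imre Kessit resides in Istston. Met.
  → Jurisdiction lies.
The Circuit Court of Istston:
  (a) The plaintiff resides in Corport, which is not Istston, so one alternative holds. Condition met.
  (b) The amount in controversy is 7,250 dollars, within the 75,000 dollars ceiling — that alternative is enough. Satisfied.
  (c) Imre Kessit resides in Istston. Satisfied.
  (d) The amount in controversy is USD 7,250, below the $75,000 floor; the contract was executed in Dunmere, not Istston — no alternative holds. However, the operative events occurred in Istston, so the 'unless' proviso supplies this condition. Met.
  (e) The claim is a consumer claim. However, the operative events occurred in Istston, so the 'unless' proviso supplies this condition. Met.
  → Jurisdiction lies.
Courts with jurisdiction: the Istston High Bench, the Circuit Court of Istston — 2 in total.

2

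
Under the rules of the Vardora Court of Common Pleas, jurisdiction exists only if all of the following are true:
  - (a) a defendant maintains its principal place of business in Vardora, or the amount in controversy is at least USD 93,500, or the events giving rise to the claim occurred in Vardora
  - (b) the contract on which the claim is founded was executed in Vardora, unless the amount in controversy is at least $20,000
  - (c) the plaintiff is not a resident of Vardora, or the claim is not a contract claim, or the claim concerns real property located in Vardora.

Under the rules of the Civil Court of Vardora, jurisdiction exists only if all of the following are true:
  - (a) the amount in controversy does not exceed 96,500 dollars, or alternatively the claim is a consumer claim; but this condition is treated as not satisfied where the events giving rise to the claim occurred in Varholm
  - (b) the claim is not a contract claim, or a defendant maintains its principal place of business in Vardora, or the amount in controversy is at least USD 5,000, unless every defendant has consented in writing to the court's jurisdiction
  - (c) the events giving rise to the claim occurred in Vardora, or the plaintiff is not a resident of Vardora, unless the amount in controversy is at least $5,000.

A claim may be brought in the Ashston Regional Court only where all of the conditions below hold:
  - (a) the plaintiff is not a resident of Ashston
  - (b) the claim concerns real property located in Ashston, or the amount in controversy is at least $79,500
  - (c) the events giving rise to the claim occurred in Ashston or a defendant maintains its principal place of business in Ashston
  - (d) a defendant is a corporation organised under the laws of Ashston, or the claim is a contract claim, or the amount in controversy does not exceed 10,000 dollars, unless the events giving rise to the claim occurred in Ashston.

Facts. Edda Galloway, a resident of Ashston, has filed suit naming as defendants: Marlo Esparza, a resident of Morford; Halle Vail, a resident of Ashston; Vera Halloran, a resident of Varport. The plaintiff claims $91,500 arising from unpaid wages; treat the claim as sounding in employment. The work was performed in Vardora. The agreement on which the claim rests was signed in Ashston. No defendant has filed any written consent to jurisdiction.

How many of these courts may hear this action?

The Vardora Court of Common Pleas:
  (a) The operative events occurred in Vardora, so one alternative holds. Met.
  (b) The contract was executed in Ashston, not Vardora. However, the amount in controversy is $91,500, which meets the 20,000 dollars floor, so the 'unless' proviso supplies this condition. Condition met.
  (c) The plaintiff resides in Ashston, which is not Vardora, so one alternative holds. Satisfied.
  → Every requirement is satisfied — jurisdiction.
The Civil Court of Vardora:
  (a) The amount in controversy is 91,500 dollars, within the 96,500 dollars ceiling, which satisfies one of the alternatives. And the carve-out is inapplicable — the operative events occurred in Vardora, not Varholm. Met.
  (b) The claim is an employment claim, not a contract claim — that alternative is enough. Condition met.
  (c) The operative events occurred in Vardora — that alternative is enough. Met.
  → The court has jurisdiction.
The Ashston Regional Court:
  (a) The plaintiff resides in Ashston. Condition not met.
  (b) The amount in controversy is $91,500, which meets the $79,500 floor, which satisfies one of the alternatives. Met.
  (c) The operative events occurred in Vardora, not Ashston; no defendant is a corporation — no alternative holds. Not satisfied.
  (d) No defendant is a corporation; the claim is an employment claim, not a contract claim; the amount in controversy is 91,500 dollars, above the $10,000 ceiling — every alternative fails. The proviso offers no rescue either, since the operative events occurred in Vardora, not Ashston. Condition not met.
  → Not every requirement is met — no jurisdiction.
Courts with jurisdiction: the Vardora Court of Common Pleas, the Civil Court of Vardora — 2 in total.

2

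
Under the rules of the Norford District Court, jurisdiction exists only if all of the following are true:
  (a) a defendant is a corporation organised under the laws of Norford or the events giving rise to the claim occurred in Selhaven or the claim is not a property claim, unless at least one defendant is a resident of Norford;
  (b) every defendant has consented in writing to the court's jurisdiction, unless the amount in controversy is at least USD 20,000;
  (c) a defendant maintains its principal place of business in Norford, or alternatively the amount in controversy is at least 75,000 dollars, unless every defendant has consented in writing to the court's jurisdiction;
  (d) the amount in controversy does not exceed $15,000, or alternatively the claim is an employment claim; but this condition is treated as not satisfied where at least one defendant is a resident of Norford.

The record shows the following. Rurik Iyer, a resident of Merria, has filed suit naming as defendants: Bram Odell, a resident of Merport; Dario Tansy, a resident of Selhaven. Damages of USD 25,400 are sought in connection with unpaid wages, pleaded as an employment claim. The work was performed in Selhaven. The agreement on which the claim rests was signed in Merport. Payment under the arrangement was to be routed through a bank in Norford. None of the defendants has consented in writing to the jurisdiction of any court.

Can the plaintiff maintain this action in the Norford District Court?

The Norford District Court:
  (a) The operative events occurred in Selhaven, which satisfies one of the alternatives. Condition met.
  (b) No such written consent has been filed. But the amount in controversy is USD 25,400, which meets the USD 20,000 floor, and the 'unless' clause therefore excuses the requirement. Met.
  (c) No defendant is a corporation; the amount in controversy is $25,400, below the 75,000 dollars floor — no alternative holds. The proviso offers no rescue either, since no such written consent has been filed. Fails.
  (d) The claim is an employment claim, which satisfies one of the alternatives. The carve-out does not apply: no defendant resides in Norford (they reside in Merport, Selhaven). Condition met.
  → Not every requirement is met — no jurisdiction.

No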